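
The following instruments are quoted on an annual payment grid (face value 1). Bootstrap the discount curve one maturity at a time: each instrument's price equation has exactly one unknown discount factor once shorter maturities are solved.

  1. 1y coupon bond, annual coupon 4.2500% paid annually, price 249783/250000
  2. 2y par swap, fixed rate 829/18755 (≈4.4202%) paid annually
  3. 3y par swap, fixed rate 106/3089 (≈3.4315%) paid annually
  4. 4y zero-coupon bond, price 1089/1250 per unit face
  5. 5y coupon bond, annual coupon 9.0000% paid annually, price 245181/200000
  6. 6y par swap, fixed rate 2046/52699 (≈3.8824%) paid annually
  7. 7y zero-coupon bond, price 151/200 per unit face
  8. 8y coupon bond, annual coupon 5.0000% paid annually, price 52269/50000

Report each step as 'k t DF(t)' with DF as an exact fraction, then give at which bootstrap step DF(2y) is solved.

step 1 [1y] bond c/1=17/400: DF=(249783/250000 − 17/400·(0))/(1+17/400) = 599/625 ≈ 0.958400
step 2 [2y] swap r/1=829/18755: DF=(1 − 829/18755·(0.958400))/(1+829/18755) = 9171/10000 ≈ 0.917100
step 3 [3y] swap r/1=106/3089: DF=(1 − 106/3089·(0.958400+0.917100))/(1+106/3089) = 4523/5000 ≈ 0.904600
step 4 [4y] zero: DF = P = 1089/1250 ≈ 0.871200
step 5 [5y] bond c/1=9/100: DF=(245181/200000 − 9/100·(0.958400+0.917100+0.904600+0.871200))/(1+9/100) = 1029/1250 ≈ 0.823200
step 6 [6y] swap r/1=2046/52699: DF=(1 − 2046/52699·(0.958400+0.917100+0.904600+0.871200+0.823200))/(1+2046/52699) = 3977/5000 ≈ 0.795400
step 7 [7y] zero: DF = P = 151/200 ≈ 0.755000
step 8 [8y] bond c/1=1/20: DF=(52269/50000 − 1/20·(0.958400+0.917100+0.904600+0.871200+0.823200+0.795400+0.755000))/(1+1/20) = 7087/10000 ≈ 0.708700

1 1 599/625
2 2 9171/10000
3 3 4523/5000
4 4 1089/1250
5 5 1029/1250
6 6 3977/5000
7 7 151/200
8 8 7087/10000
DF(2y) is solved at step 2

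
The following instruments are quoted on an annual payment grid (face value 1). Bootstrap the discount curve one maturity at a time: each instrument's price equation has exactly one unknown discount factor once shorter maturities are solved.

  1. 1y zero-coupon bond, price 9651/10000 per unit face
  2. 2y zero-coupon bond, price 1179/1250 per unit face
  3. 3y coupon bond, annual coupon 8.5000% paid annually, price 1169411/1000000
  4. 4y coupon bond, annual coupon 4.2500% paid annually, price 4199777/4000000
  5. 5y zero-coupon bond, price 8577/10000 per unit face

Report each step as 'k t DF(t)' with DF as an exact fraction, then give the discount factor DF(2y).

1 1 9651/10000
2 2 1179/1250
3 3 9283/10000
4 4 1783/2000
5 5 8577/10000
DF(2y) = 1179/1250 ≈ 0.943200

step 1 [1y] zero: DF = P = 9651/10000 ≈ 0.965100
step 2 [2y] zero: DF = P = 1179/1250 ≈ 0.943200
step 3 [3y] bond c/1=17/200: DF=(1169411/1000000 − 17/200·(0.965100+0.943200))/(1+17/200) = 9283/10000 ≈ 0.928300
step 4 [4y] bond c/1=17/400: DF=(4199777/4000000 − 17/400·(0.965100+0.943200+0.928300))/(1+17/400) = 1783/2000 ≈ 0.891500
step 5 [5y] zero: DF = P = 8577/10000 ≈ 0.857700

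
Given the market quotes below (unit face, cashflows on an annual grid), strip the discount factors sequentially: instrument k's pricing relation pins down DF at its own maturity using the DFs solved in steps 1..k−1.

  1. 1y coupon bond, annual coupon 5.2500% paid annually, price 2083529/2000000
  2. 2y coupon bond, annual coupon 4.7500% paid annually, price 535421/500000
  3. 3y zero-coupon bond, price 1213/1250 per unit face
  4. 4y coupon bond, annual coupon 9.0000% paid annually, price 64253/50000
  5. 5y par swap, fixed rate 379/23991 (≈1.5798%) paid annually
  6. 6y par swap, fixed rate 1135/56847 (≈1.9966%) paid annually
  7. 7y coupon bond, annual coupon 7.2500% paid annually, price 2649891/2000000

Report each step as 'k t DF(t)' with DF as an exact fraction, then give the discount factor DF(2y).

1 1 4949/5000
2 2 4887/5000
3 3 1213/1250
4 4 2341/2500
5 5 4621/5000
6 6 1773/2000
7 7 8511/10000
DF(2y) = 4887/5000 ≈ 0.977400

step 1 [1y] bond c/1=21/400: DF=(2083529/2000000 − 21/400·(0))/(1+21/400) = 4949/5000 ≈ 0.989800
step 2 [2y] bond c/1=19/400: DF=(535421/500000 − 19/400·(0.989800))/(1+19/400) = 4887/5000 ≈ 0.977400
step 3 [3y] zero: DF = P = 1213/1250 ≈ 0.970400
step 4 [4y] bond c/1=9/100: DF=(64253/50000 − 9/100·(0.989800+0.977400+0.970400))/(1+9/100) = 2341/2500 ≈ 0.936400
step 5 [5y] swap r/1=379/23991: DF=(1 − 379/23991·(0.989800+0.977400+0.970400+0.936400))/(1+379/23991) = 4621/5000 ≈ 0.924200
step 6 [6y] swap r/1=1135/56847: DF=(1 − 1135/56847·(0.989800+0.977400+0.970400+0.936400+0.924200))/(1+1135/56847) = 1773/2000 ≈ 0.886500
step 7 [7y] bond c/1=29/400: DF=(2649891/2000000 − 29/400·(0.989800+0.977400+0.970400+0.936400+0.924200+0.886500))/(1+29/400) = 8511/10000 ≈ 0.851100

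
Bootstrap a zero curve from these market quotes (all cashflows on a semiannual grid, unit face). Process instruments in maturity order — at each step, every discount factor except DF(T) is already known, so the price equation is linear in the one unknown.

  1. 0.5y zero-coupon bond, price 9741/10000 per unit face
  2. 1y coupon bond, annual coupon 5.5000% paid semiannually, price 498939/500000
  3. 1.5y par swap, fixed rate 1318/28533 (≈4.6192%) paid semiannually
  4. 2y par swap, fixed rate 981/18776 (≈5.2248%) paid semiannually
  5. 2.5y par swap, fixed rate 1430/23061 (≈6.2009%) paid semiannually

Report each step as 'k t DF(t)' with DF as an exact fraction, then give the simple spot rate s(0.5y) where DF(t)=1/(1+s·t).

1 1/2 9741/10000
2 1 9451/10000
3 3/2 9341/10000
4 2 9019/10000
5 5/2 857/1000
s(0.5y) = (1/(9741/10000) − 1)/(1/2) = 518/9741 ≈ 5.3177%

step 1 [0.5y] zero: DF = P = 9741/10000 ≈ 0.974100
step 2 [1y] bond c/2=11/400: DF=(498939/500000 − 11/400·(0.974100))/(1+11/400) = 9451/10000 ≈ 0.945100
step 3 [1.5y] swap r/2=659/28533: DF=(1 − 659/28533·(0.974100+0.945100))/(1+659/28533) = 9341/10000 ≈ 0.934100
step 4 [2y] swap r/2=981/37552: DF=(1 − 981/37552·(0.974100+0.945100+0.934100))/(1+981/37552) = 9019/10000 ≈ 0.901900
step 5 [2.5y] swap r/2=715/23061: DF=(1 − 715/23061·(0.974100+0.945100+0.934100+0.901900))/(1+715/23061) = 857/1000 ≈ 0.857000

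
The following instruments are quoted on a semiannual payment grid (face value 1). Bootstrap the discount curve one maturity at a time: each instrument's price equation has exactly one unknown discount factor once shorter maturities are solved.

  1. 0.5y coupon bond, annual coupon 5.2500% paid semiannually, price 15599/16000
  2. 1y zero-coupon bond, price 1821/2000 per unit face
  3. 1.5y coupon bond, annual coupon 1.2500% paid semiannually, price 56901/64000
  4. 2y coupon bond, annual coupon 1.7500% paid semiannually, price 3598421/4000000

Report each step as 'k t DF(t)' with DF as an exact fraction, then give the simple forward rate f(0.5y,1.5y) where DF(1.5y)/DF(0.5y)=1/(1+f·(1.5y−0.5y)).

1 1/2 19/20
2 1 1821/2000
3 3/2 109/125
4 2 8681/10000
f(0.5y,1.5y) = ((19/20)/(109/125) − 1)/(1) = 39/436 ≈ 8.9450%

step 1 [0.5y] bond c/2=21/800: DF=(15599/16000 − 21/800·(0))/(1+21/800) = 19/20 ≈ 0.950000
step 2 [1y] zero: DF = P = 1821/2000 ≈ 0.910500
step 3 [1.5y] bond c/2=1/160: DF=(56901/64000 − 1/160·(0.950000+0.910500))/(1+1/160) = 109/125 ≈ 0.872000
step 4 [2y] bond c/2=7/800: DF=(3598421/4000000 − 7/800·(0.950000+0.910500+0.872000))/(1+7/800) = 8681/10000 ≈ 0.868100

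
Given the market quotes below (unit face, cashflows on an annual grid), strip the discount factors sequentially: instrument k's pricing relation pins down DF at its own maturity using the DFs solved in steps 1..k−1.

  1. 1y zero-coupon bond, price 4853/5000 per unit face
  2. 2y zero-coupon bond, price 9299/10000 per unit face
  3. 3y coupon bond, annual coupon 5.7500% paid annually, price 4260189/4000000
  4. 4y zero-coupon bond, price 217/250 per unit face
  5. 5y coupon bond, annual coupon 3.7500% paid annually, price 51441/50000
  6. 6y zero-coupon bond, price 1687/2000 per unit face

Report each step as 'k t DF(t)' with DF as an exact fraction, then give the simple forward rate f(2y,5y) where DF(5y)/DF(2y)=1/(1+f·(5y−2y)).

step 1 [1y] zero: DF = P = 4853/5000 ≈ 0.970600
step 2 [2y] zero: DF = P = 9299/10000 ≈ 0.929900
step 3 [3y] bond c/1=23/400: DF=(4260189/4000000 − 23/400·(0.970600+0.929900))/(1+23/400) = 4519/5000 ≈ 0.903800
step 4 [4y] zero: DF = P = 217/250 ≈ 0.868000
step 5 [5y] bond c/1=3/80: DF=(51441/50000 − 3/80·(0.970600+0.929900+0.903800+0.868000))/(1+3/80) = 8589/10000 ≈ 0.858900
step 6 [6y] zero: DF = P = 1687/2000 ≈ 0.843500

1 1 4853/5000
2 2 9299/10000
3 3 4519/5000
4 4 217/250
5 5 8589/10000
6 6 1687/2000
f(2y,5y) = ((9299/10000)/(8589/10000) − 1)/(3) = 710/25767 ≈ 2.7555%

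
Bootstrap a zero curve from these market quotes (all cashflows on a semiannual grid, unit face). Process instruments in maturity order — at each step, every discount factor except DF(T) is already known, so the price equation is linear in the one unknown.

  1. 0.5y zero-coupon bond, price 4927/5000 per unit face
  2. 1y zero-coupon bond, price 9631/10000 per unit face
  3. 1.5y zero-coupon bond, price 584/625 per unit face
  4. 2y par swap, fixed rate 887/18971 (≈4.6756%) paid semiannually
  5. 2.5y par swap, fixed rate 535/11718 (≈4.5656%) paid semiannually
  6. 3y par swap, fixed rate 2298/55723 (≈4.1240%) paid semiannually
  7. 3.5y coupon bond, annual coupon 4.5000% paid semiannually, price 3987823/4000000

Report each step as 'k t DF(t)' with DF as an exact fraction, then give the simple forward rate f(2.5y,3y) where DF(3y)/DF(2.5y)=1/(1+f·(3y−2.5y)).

1 1/2 4927/5000
2 1 9631/10000
3 3/2 584/625
4 2 9113/10000
5 5/2 893/1000
6 3 8851/10000
7 7/2 2131/2500
f(2.5y,3y) = ((893/1000)/(8851/10000) − 1)/(1/2) = 158/8851 ≈ 1.7851%

step 1 [0.5y] zero: DF = P = 4927/5000 ≈ 0.985400
step 2 [1y] zero: DF = P = 9631/10000 ≈ 0.963100
step 3 [1.5y] zero: DF = P = 584/625 ≈ 0.934400
step 4 [2y] swap r/2=887/37942: DF=(1 − 887/37942·(0.985400+0.963100+0.934400))/(1+887/37942) = 9113/10000 ≈ 0.911300
step 5 [2.5y] swap r/2=535/23436: DF=(1 − 535/23436·(0.985400+0.963100+0.934400+0.911300))/(1+535/23436) = 893/1000 ≈ 0.893000
step 6 [3y] swap r/2=1149/55723: DF=(1 − 1149/55723·(0.985400+0.963100+0.934400+0.911300+0.893000))/(1+1149/55723) = 8851/10000 ≈ 0.885100
step 7 [3.5y] bond c/2=9/400: DF=(3987823/4000000 − 9/400·(0.985400+0.963100+0.934400+0.911300+0.893000+0.885100))/(1+9/400) = 2131/2500 ≈ 0.852400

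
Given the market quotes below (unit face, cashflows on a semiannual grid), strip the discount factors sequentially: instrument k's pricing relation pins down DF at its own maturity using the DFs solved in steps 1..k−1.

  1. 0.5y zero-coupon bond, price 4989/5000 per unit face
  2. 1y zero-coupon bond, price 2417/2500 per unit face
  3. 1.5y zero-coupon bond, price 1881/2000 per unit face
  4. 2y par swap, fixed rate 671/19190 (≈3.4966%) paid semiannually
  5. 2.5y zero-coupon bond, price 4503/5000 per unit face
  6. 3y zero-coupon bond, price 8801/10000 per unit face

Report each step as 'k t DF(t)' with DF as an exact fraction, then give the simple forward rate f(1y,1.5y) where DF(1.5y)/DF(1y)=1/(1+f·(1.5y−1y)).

step 1 [0.5y] zero: DF = P = 4989/5000 ≈ 0.997800
step 2 [1y] zero: DF = P = 2417/2500 ≈ 0.966800
step 3 [1.5y] zero: DF = P = 1881/2000 ≈ 0.940500
step 4 [2y] swap r/2=671/38380: DF=(1 − 671/38380·(0.997800+0.966800+0.940500))/(1+671/38380) = 9329/10000 ≈ 0.932900
step 5 [2.5y] zero: DF = P = 4503/5000 ≈ 0.900600
step 6 [3y] zero: DF = P = 8801/10000 ≈ 0.880100

1 1/2 4989/5000
2 1 2417/2500
3 3/2 1881/2000
4 2 9329/10000
5 5/2 4503/5000
6 3 8801/10000
f(1y,1.5y) = ((2417/2500)/(1881/2000) − 1)/(1/2) = 526/9405 ≈ 5.5928%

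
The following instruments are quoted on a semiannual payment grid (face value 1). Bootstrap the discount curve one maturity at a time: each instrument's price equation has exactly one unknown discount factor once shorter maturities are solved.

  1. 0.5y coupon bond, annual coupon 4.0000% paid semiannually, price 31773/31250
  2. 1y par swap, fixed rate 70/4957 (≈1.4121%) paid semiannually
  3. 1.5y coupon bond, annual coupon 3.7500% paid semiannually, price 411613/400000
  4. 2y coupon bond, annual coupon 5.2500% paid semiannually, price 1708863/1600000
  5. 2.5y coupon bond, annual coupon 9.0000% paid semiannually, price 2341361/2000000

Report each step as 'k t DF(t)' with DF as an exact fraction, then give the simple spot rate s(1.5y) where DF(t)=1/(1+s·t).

1 1/2 623/625
2 1 493/500
3 3/2 1217/1250
4 2 9651/10000
5 5/2 4757/5000
s(1.5y) = (1/(1217/1250) − 1)/(3/2) = 22/1217 ≈ 1.8077%

step 1 [0.5y] bond c/2=1/50: DF=(31773/31250 − 1/50·(0))/(1+1/50) = 623/625 ≈ 0.996800
step 2 [1y] swap r/2=35/4957: DF=(1 − 35/4957·(0.996800))/(1+35/4957) = 493/500 ≈ 0.986000
step 3 [1.5y] bond c/2=3/160: DF=(411613/400000 − 3/160·(0.996800+0.986000))/(1+3/160) = 1217/1250 ≈ 0.973600
step 4 [2y] bond c/2=21/800: DF=(1708863/1600000 − 21/800·(0.996800+0.986000+0.973600))/(1+21/800) = 9651/10000 ≈ 0.965100
step 5 [2.5y] bond c/2=9/200: DF=(2341361/2000000 − 9/200·(0.996800+0.986000+0.973600+0.965100))/(1+9/200) = 4757/5000 ≈ 0.951400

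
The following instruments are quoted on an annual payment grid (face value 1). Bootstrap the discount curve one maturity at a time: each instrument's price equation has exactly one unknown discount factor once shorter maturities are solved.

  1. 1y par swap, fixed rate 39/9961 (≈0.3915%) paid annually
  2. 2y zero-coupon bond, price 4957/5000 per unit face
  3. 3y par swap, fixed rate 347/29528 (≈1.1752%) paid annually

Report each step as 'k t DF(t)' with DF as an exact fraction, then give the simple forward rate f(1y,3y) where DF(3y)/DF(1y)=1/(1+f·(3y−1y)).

step 1 [1y] swap r/1=39/9961: DF=(1 − 39/9961·(0))/(1+39/9961) = 9961/10000 ≈ 0.996100
step 2 [2y] zero: DF = P = 4957/5000 ≈ 0.991400
step 3 [3y] swap r/1=347/29528: DF=(1 − 347/29528·(0.996100+0.991400))/(1+347/29528) = 9653/10000 ≈ 0.965300

1 1 9961/10000
2 2 4957/5000
3 3 9653/10000
f(1y,3y) = ((9961/10000)/(9653/10000) − 1)/(2) = 22/1379 ≈ 1.5954%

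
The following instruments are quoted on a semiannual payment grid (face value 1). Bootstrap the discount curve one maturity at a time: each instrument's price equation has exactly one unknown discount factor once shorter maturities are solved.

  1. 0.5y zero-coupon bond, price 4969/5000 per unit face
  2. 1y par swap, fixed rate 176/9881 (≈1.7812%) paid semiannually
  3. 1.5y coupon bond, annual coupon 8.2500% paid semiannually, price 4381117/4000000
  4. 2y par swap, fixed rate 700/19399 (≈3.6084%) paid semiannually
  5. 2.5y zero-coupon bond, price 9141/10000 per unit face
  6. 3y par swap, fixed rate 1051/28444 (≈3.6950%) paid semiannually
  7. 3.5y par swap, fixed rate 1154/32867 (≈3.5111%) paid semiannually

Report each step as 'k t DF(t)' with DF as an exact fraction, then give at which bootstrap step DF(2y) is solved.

1 1/2 4969/5000
2 1 614/625
3 3/2 1217/1250
4 2 93/100
5 5/2 9141/10000
6 3 8949/10000
7 7/2 4423/5000
DF(2y) is solved at step 4

step 1 [0.5y] zero: DF = P = 4969/5000 ≈ 0.993800
step 2 [1y] swap r/2=88/9881: DF=(1 − 88/9881·(0.993800))/(1+88/9881) = 614/625 ≈ 0.982400
step 3 [1.5y] bond c/2=33/800: DF=(4381117/4000000 − 33/800·(0.993800+0.982400))/(1+33/800) = 1217/1250 ≈ 0.973600
step 4 [2y] swap r/2=350/19399: DF=(1 − 350/19399·(0.993800+0.982400+0.973600))/(1+350/19399) = 93/100 ≈ 0.930000
step 5 [2.5y] zero: DF = P = 9141/10000 ≈ 0.914100
step 6 [3y] swap r/2=1051/56888: DF=(1 − 1051/56888·(0.993800+0.982400+0.973600+0.930000+0.914100))/(1+1051/56888) = 8949/10000 ≈ 0.894900
step 7 [3.5y] swap r/2=577/32867: DF=(1 − 577/32867·(0.993800+0.982400+0.973600+0.930000+0.914100+0.894900))/(1+577/32867) = 4423/5000 ≈ 0.884600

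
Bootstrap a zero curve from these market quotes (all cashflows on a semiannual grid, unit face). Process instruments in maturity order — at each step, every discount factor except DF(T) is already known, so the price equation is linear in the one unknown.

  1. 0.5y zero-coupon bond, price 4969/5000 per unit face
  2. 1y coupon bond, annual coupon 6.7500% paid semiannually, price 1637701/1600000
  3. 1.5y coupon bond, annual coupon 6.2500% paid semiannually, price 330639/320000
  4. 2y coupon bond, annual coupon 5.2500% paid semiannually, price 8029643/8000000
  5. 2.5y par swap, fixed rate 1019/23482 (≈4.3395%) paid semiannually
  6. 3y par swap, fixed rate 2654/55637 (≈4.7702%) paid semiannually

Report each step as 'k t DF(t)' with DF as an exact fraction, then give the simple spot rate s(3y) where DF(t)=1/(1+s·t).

step 1 [0.5y] zero: DF = P = 4969/5000 ≈ 0.993800
step 2 [1y] bond c/2=27/800: DF=(1637701/1600000 − 27/800·(0.993800))/(1+27/800) = 9577/10000 ≈ 0.957700
step 3 [1.5y] bond c/2=1/32: DF=(330639/320000 − 1/32·(0.993800+0.957700))/(1+1/32) = 2357/2500 ≈ 0.942800
step 4 [2y] bond c/2=21/800: DF=(8029643/8000000 − 21/800·(0.993800+0.957700+0.942800))/(1+21/800) = 113/125 ≈ 0.904000
step 5 [2.5y] swap r/2=1019/46964: DF=(1 − 1019/46964·(0.993800+0.957700+0.942800+0.904000))/(1+1019/46964) = 8981/10000 ≈ 0.898100
step 6 [3y] swap r/2=1327/55637: DF=(1 − 1327/55637·(0.993800+0.957700+0.942800+0.904000+0.898100))/(1+1327/55637) = 8673/10000 ≈ 0.867300

1 1/2 4969/5000
2 1 9577/10000
3 3/2 2357/2500
4 2 113/125
5 5/2 8981/10000
6 3 8673/10000
s(3y) = (1/(8673/10000) − 1)/(3) = 1327/26019 ≈ 5.1001%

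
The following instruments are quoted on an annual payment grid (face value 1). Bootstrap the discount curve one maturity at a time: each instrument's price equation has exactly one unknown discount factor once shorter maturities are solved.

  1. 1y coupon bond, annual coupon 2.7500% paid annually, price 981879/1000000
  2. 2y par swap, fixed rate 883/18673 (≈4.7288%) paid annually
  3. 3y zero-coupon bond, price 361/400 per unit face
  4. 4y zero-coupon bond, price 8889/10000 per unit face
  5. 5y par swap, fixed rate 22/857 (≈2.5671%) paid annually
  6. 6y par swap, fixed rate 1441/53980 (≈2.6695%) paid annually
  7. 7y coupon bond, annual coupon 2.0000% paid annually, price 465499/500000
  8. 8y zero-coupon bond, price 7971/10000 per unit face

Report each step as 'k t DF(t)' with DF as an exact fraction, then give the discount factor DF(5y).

1 1 2389/2500
2 2 9117/10000
3 3 361/400
4 4 8889/10000
5 5 4417/5000
6 6 8559/10000
7 7 8069/10000
8 8 7971/10000
DF(5y) = 4417/5000 ≈ 0.883400

step 1 [1y] bond c/1=11/400: DF=(981879/1000000 − 11/400·(0))/(1+11/400) = 2389/2500 ≈ 0.955600
step 2 [2y] swap r/1=883/18673: DF=(1 − 883/18673·(0.955600))/(1+883/18673) = 9117/10000 ≈ 0.911700
step 3 [3y] zero: DF = P = 361/400 ≈ 0.902500
step 4 [4y] zero: DF = P = 8889/10000 ≈ 0.888900
step 5 [5y] swap r/1=22/857: DF=(1 − 22/857·(0.955600+0.911700+0.902500+0.888900))/(1+22/857) = 4417/5000 ≈ 0.883400
step 6 [6y] swap r/1=1441/53980: DF=(1 − 1441/53980·(0.955600+0.911700+0.902500+0.888900+0.883400))/(1+1441/53980) = 8559/10000 ≈ 0.855900
step 7 [7y] bond c/1=1/50: DF=(465499/500000 − 1/50·(0.955600+0.911700+0.902500+0.888900+0.883400+0.855900))/(1+1/50) = 8069/10000 ≈ 0.806900
step 8 [8y] zero: DF = P = 7971/10000 ≈ 0.797100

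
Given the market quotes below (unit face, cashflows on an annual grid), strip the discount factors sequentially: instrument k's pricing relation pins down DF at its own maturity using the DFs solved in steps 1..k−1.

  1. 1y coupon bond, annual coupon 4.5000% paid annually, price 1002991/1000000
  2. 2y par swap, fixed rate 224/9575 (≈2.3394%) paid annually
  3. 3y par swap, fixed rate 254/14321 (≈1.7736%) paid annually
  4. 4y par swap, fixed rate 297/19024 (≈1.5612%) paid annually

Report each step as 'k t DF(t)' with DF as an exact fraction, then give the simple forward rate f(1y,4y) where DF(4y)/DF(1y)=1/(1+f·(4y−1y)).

1 1 4799/5000
2 2 597/625
3 3 2373/2500
4 4 4703/5000
f(1y,4y) = ((4799/5000)/(4703/5000) − 1)/(3) = 32/4703 ≈ 0.6804%

step 1 [1y] bond c/1=9/200: DF=(1002991/1000000 − 9/200·(0))/(1+9/200) = 4799/5000 ≈ 0.959800
step 2 [2y] swap r/1=224/9575: DF=(1 − 224/9575·(0.959800))/(1+224/9575) = 597/625 ≈ 0.955200
step 3 [3y] swap r/1=254/14321: DF=(1 − 254/14321·(0.959800+0.955200))/(1+254/14321) = 2373/2500 ≈ 0.949200
step 4 [4y] swap r/1=297/19024: DF=(1 − 297/19024·(0.959800+0.955200+0.949200))/(1+297/19024) = 4703/5000 ≈ 0.940600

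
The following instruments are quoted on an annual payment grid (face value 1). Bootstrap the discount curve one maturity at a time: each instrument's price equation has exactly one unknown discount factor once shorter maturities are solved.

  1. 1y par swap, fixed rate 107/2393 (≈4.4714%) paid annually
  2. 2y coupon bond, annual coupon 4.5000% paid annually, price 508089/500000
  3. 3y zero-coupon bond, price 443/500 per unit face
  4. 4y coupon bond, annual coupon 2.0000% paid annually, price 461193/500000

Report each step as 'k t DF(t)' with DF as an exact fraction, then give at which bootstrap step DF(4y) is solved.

step 1 [1y] swap r/1=107/2393: DF=(1 − 107/2393·(0))/(1+107/2393) = 2393/2500 ≈ 0.957200
step 2 [2y] bond c/1=9/200: DF=(508089/500000 − 9/200·(0.957200))/(1+9/200) = 582/625 ≈ 0.931200
step 3 [3y] zero: DF = P = 443/500 ≈ 0.886000
step 4 [4y] bond c/1=1/50: DF=(461193/500000 − 1/50·(0.957200+0.931200+0.886000))/(1+1/50) = 8499/10000 ≈ 0.849900

1 1 2393/2500
2 2 582/625
3 3 443/500
4 4 8499/10000
DF(4y) is solved at step 4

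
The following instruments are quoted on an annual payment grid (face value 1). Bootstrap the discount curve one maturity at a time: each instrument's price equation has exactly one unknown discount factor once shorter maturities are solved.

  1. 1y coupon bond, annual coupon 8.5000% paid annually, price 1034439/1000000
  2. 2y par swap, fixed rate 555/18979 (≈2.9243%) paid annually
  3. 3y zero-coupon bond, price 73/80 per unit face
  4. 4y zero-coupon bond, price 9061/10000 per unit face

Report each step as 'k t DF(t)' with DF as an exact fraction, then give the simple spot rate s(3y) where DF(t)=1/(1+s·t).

step 1 [1y] bond c/1=17/200: DF=(1034439/1000000 − 17/200·(0))/(1+17/200) = 4767/5000 ≈ 0.953400
step 2 [2y] swap r/1=555/18979: DF=(1 − 555/18979·(0.953400))/(1+555/18979) = 1889/2000 ≈ 0.944500
step 3 [3y] zero: DF = P = 73/80 ≈ 0.912500
step 4 [4y] zero: DF = P = 9061/10000 ≈ 0.906100

1 1 4767/5000
2 2 1889/2000
3 3 73/80
4 4 9061/10000
s(3y) = (1/(73/80) − 1)/(3) = 7/219 ≈ 3.1963%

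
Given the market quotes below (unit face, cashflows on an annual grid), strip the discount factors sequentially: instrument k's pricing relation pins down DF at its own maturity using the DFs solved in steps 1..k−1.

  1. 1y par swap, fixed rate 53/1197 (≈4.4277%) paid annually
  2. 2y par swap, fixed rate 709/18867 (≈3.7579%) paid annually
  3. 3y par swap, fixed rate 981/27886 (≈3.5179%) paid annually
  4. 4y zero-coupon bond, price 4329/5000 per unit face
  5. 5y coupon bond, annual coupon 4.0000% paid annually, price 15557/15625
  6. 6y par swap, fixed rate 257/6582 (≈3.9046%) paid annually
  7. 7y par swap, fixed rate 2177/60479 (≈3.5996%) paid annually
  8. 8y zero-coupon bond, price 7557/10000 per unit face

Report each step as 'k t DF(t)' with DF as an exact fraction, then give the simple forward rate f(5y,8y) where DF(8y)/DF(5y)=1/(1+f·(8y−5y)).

1 1 1197/1250
2 2 9291/10000
3 3 9019/10000
4 4 4329/5000
5 5 1021/1250
6 6 993/1250
7 7 7823/10000
8 8 7557/10000
f(5y,8y) = ((1021/1250)/(7557/10000) − 1)/(3) = 611/22671 ≈ 2.6951%

step 1 [1y] swap r/1=53/1197: DF=(1 − 53/1197·(0))/(1+53/1197) = 1197/1250 ≈ 0.957600
step 2 [2y] swap r/1=709/18867: DF=(1 − 709/18867·(0.957600))/(1+709/18867) = 9291/10000 ≈ 0.929100
step 3 [3y] swap r/1=981/27886: DF=(1 − 981/27886·(0.957600+0.929100))/(1+981/27886) = 9019/10000 ≈ 0.901900
step 4 [4y] zero: DF = P = 4329/5000 ≈ 0.865800
step 5 [5y] bond c/1=1/25: DF=(15557/15625 − 1/25·(0.957600+0.929100+0.901900+0.865800))/(1+1/25) = 1021/1250 ≈ 0.816800
step 6 [6y] swap r/1=257/6582: DF=(1 − 257/6582·(0.957600+0.929100+0.901900+0.865800+0.816800))/(1+257/6582) = 993/1250 ≈ 0.794400
step 7 [7y] swap r/1=2177/60479: DF=(1 − 2177/60479·(0.957600+0.929100+0.901900+0.865800+0.816800+0.794400))/(1+2177/60479) = 7823/10000 ≈ 0.782300
step 8 [8y] zero: DF = P = 7557/10000 ≈ 0.755700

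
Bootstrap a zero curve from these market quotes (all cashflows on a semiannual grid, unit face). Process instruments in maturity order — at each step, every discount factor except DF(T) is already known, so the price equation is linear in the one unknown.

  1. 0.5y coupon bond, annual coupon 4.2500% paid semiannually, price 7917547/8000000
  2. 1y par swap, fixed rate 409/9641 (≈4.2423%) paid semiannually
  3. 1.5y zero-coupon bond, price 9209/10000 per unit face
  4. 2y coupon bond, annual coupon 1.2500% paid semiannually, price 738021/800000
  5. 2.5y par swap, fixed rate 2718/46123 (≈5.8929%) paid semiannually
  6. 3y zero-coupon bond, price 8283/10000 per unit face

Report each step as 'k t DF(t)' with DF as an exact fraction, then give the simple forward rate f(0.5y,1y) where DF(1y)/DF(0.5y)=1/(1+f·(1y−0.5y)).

step 1 [0.5y] bond c/2=17/800: DF=(7917547/8000000 − 17/800·(0))/(1+17/800) = 9691/10000 ≈ 0.969100
step 2 [1y] swap r/2=409/19282: DF=(1 − 409/19282·(0.969100))/(1+409/19282) = 9591/10000 ≈ 0.959100
step 3 [1.5y] zero: DF = P = 9209/10000 ≈ 0.920900
step 4 [2y] bond c/2=1/160: DF=(738021/800000 − 1/160·(0.969100+0.959100+0.920900))/(1+1/160) = 8991/10000 ≈ 0.899100
step 5 [2.5y] swap r/2=1359/46123: DF=(1 − 1359/46123·(0.969100+0.959100+0.920900+0.899100))/(1+1359/46123) = 8641/10000 ≈ 0.864100
step 6 [3y] zero: DF = P = 8283/10000 ≈ 0.828300

1 1/2 9691/10000
2 1 9591/10000
3 3/2 9209/10000
4 2 8991/10000
5 5/2 8641/10000
6 3 8283/10000
f(0.5y,1y) = ((9691/10000)/(9591/10000) − 1)/(1/2) = 200/9591 ≈ 2.0853%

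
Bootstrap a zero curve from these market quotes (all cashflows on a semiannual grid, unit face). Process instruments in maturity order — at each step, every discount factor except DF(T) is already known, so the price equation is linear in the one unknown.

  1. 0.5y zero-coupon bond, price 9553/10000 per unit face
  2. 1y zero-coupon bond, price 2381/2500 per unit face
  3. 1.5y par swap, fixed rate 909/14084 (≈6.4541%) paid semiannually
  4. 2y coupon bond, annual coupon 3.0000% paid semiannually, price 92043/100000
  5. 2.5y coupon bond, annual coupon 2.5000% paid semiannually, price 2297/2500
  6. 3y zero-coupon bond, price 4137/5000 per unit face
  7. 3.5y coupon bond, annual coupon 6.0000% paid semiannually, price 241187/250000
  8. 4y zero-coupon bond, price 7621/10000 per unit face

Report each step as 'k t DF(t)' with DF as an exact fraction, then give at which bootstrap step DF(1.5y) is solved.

1 1/2 9553/10000
2 1 2381/2500
3 3/2 9091/10000
4 2 2163/2500
5 5/2 431/500
6 3 4137/5000
7 7/2 3901/5000
8 4 7621/10000
DF(1.5y) is solved at step 3

step 1 [0.5y] zero: DF = P = 9553/10000 ≈ 0.955300
step 2 [1y] zero: DF = P = 2381/2500 ≈ 0.952400
step 3 [1.5y] swap r/2=909/28168: DF=(1 − 909/28168·(0.955300+0.952400))/(1+909/28168) = 9091/10000 ≈ 0.909100
step 4 [2y] bond c/2=3/200: DF=(92043/100000 − 3/200·(0.955300+0.952400+0.909100))/(1+3/200) = 2163/2500 ≈ 0.865200
step 5 [2.5y] bond c/2=1/80: DF=(2297/2500 − 1/80·(0.955300+0.952400+0.909100+0.865200))/(1+1/80) = 431/500 ≈ 0.862000
step 6 [3y] zero: DF = P = 4137/5000 ≈ 0.827400
step 7 [3.5y] bond c/2=3/100: DF=(241187/250000 − 3/100·(0.955300+0.952400+0.909100+0.865200+0.862000+0.827400))/(1+3/100) = 3901/5000 ≈ 0.780200
step 8 [4y] zero: DF = P = 7621/10000 ≈ 0.762100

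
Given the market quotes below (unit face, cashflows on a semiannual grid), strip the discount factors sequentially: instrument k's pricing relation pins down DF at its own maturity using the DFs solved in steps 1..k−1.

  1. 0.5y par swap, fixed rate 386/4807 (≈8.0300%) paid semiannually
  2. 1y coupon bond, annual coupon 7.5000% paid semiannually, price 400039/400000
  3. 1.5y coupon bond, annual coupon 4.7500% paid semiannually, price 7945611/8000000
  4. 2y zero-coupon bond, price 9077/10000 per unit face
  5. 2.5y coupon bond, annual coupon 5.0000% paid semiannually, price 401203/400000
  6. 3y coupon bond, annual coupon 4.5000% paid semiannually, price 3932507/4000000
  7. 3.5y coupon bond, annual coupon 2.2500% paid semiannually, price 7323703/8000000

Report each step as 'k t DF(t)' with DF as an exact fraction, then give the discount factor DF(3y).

1 1/2 4807/5000
2 1 2323/2500
3 3/2 9263/10000
4 2 9077/10000
5 5/2 8877/10000
6 3 43/50
7 7/2 2111/2500
DF(3y) = 43/50 ≈ 0.860000

step 1 [0.5y] swap r/2=193/4807: DF=(1 − 193/4807·(0))/(1+193/4807) = 4807/5000 ≈ 0.961400
step 2 [1y] bond c/2=3/80: DF=(400039/400000 − 3/80·(0.961400))/(1+3/80) = 2323/2500 ≈ 0.929200
step 3 [1.5y] bond c/2=19/800: DF=(7945611/8000000 − 19/800·(0.961400+0.929200))/(1+19/800) = 9263/10000 ≈ 0.926300
step 4 [2y] zero: DF = P = 9077/10000 ≈ 0.907700
step 5 [2.5y] bond c/2=1/40: DF=(401203/400000 − 1/40·(0.961400+0.929200+0.926300+0.907700))/(1+1/40) = 8877/10000 ≈ 0.887700
step 6 [3y] bond c/2=9/400: DF=(3932507/4000000 − 9/400·(0.961400+0.929200+0.926300+0.907700+0.887700))/(1+9/400) = 43/50 ≈ 0.860000
step 7 [3.5y] bond c/2=9/800: DF=(7323703/8000000 − 9/800·(0.961400+0.929200+0.926300+0.907700+0.887700+0.860000))/(1+9/800) = 2111/2500 ≈ 0.844400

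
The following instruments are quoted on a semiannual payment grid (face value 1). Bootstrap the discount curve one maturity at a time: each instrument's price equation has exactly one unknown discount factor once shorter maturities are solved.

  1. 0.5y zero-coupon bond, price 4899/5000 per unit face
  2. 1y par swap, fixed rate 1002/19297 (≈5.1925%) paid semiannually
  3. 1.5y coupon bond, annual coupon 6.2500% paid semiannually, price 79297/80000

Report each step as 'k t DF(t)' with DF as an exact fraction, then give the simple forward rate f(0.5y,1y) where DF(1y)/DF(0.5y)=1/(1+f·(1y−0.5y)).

1 1/2 4899/5000
2 1 9499/10000
3 3/2 9027/10000
f(0.5y,1y) = ((4899/5000)/(9499/10000) − 1)/(1/2) = 26/413 ≈ 6.2954%

step 1 [0.5y] zero: DF = P = 4899/5000 ≈ 0.979800
step 2 [1y] swap r/2=501/19297: DF=(1 − 501/19297·(0.979800))/(1+501/19297) = 9499/10000 ≈ 0.949900
step 3 [1.5y] bond c/2=1/32: DF=(79297/80000 − 1/32·(0.979800+0.949900))/(1+1/32) = 9027/10000 ≈ 0.902700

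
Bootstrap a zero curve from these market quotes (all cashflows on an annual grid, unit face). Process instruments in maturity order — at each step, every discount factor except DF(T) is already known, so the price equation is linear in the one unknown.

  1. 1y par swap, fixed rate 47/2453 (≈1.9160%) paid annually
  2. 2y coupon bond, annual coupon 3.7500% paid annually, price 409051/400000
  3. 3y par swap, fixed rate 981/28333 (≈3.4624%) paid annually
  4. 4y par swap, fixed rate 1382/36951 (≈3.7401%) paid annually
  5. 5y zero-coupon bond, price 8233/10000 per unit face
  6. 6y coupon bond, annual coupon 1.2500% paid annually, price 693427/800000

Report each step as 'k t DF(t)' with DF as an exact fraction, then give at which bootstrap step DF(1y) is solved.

step 1 [1y] swap r/1=47/2453: DF=(1 − 47/2453·(0))/(1+47/2453) = 2453/2500 ≈ 0.981200
step 2 [2y] bond c/1=3/80: DF=(409051/400000 − 3/80·(0.981200))/(1+3/80) = 4751/5000 ≈ 0.950200
step 3 [3y] swap r/1=981/28333: DF=(1 − 981/28333·(0.981200+0.950200))/(1+981/28333) = 9019/10000 ≈ 0.901900
step 4 [4y] swap r/1=1382/36951: DF=(1 − 1382/36951·(0.981200+0.950200+0.901900))/(1+1382/36951) = 4309/5000 ≈ 0.861800
step 5 [5y] zero: DF = P = 8233/10000 ≈ 0.823300
step 6 [6y] bond c/1=1/80: DF=(693427/800000 − 1/80·(0.981200+0.950200+0.901900+0.861800+0.823300))/(1+1/80) = 8003/10000 ≈ 0.800300

1 1 2453/2500
2 2 4751/5000
3 3 9019/10000
4 4 4309/5000
5 5 8233/10000
6 6 8003/10000
DF(1y) is solved at step 1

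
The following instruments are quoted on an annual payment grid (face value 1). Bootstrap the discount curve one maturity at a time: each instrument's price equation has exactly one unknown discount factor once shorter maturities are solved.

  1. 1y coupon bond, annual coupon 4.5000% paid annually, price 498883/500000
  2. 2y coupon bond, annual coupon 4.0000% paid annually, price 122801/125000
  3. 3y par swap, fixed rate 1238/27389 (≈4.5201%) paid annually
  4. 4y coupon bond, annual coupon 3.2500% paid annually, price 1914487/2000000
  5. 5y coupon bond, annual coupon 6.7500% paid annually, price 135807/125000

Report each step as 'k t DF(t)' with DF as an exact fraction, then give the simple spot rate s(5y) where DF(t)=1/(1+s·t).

1 1 2387/2500
2 2 9079/10000
3 3 4381/5000
4 4 8409/10000
5 5 3957/5000
s(5y) = (1/(3957/5000) − 1)/(5) = 1043/19785 ≈ 5.2717%

step 1 [1y] bond c/1=9/200: DF=(498883/500000 − 9/200·(0))/(1+9/200) = 2387/2500 ≈ 0.954800
step 2 [2y] bond c/1=1/25: DF=(122801/125000 − 1/25·(0.954800))/(1+1/25) = 9079/10000 ≈ 0.907900
step 3 [3y] swap r/1=1238/27389: DF=(1 − 1238/27389·(0.954800+0.907900))/(1+1238/27389) = 4381/5000 ≈ 0.876200
step 4 [4y] bond c/1=13/400: DF=(1914487/2000000 − 13/400·(0.954800+0.907900+0.876200))/(1+13/400) = 8409/10000 ≈ 0.840900
step 5 [5y] bond c/1=27/400: DF=(135807/125000 − 27/400·(0.954800+0.907900+0.876200+0.840900))/(1+27/400) = 3957/5000 ≈ 0.791400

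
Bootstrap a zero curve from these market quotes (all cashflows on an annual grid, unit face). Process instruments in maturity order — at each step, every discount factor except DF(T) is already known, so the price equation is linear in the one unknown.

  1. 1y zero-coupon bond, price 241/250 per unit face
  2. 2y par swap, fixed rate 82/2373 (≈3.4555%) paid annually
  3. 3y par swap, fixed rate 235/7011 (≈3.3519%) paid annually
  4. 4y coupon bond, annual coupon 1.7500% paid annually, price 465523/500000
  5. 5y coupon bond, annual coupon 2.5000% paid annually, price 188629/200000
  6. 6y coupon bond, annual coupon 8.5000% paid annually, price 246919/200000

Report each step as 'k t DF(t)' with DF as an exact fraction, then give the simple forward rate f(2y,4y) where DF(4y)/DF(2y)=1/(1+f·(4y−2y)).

step 1 [1y] zero: DF = P = 241/250 ≈ 0.964000
step 2 [2y] swap r/1=82/2373: DF=(1 − 82/2373·(0.964000))/(1+82/2373) = 584/625 ≈ 0.934400
step 3 [3y] swap r/1=235/7011: DF=(1 − 235/7011·(0.964000+0.934400))/(1+235/7011) = 453/500 ≈ 0.906000
step 4 [4y] bond c/1=7/400: DF=(465523/500000 − 7/400·(0.964000+0.934400+0.906000))/(1+7/400) = 2167/2500 ≈ 0.866800
step 5 [5y] bond c/1=1/40: DF=(188629/200000 − 1/40·(0.964000+0.934400+0.906000+0.866800))/(1+1/40) = 4153/5000 ≈ 0.830600
step 6 [6y] bond c/1=17/200: DF=(246919/200000 − 17/200·(0.964000+0.934400+0.906000+0.866800+0.830600))/(1+17/200) = 1963/2500 ≈ 0.785200

1 1 241/250
2 2 584/625
3 3 453/500
4 4 2167/2500
5 5 4153/5000
6 6 1963/2500
f(2y,4y) = ((584/625)/(2167/2500) − 1)/(2) = 169/4334 ≈ 3.8994%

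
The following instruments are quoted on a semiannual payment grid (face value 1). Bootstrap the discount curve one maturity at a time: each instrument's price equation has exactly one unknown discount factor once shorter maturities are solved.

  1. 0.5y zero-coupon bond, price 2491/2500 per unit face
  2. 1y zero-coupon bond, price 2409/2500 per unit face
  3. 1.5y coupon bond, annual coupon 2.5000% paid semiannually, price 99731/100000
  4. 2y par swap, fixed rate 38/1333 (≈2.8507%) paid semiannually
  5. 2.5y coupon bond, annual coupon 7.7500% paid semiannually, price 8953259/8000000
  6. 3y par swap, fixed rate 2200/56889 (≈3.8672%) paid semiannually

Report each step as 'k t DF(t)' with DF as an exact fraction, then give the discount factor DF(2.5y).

1 1/2 2491/2500
2 1 2409/2500
3 3/2 1201/1250
4 2 9449/10000
5 5/2 2333/2500
6 3 89/100
DF(2.5y) = 2333/2500 ≈ 0.933200

step 1 [0.5y] zero: DF = P = 2491/2500 ≈ 0.996400
step 2 [1y] zero: DF = P = 2409/2500 ≈ 0.963600
step 3 [1.5y] bond c/2=1/80: DF=(99731/100000 − 1/80·(0.996400+0.963600))/(1+1/80) = 1201/1250 ≈ 0.960800
step 4 [2y] swap r/2=19/1333: DF=(1 − 19/1333·(0.996400+0.963600+0.960800))/(1+19/1333) = 9449/10000 ≈ 0.944900
step 5 [2.5y] bond c/2=31/800: DF=(8953259/8000000 − 31/800·(0.996400+0.963600+0.960800+0.944900))/(1+31/800) = 2333/2500 ≈ 0.933200
step 6 [3y] swap r/2=1100/56889: DF=(1 − 1100/56889·(0.996400+0.963600+0.960800+0.944900+0.933200))/(1+1100/56889) = 89/100 ≈ 0.890000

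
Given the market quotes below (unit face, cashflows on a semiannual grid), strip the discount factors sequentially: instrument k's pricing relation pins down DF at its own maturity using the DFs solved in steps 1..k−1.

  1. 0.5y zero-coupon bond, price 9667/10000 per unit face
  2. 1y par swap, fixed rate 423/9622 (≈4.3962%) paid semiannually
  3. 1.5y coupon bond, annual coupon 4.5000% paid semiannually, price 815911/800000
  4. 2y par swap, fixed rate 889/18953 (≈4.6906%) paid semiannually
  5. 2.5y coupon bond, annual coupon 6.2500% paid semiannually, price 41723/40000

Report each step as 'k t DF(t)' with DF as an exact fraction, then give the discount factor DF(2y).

step 1 [0.5y] zero: DF = P = 9667/10000 ≈ 0.966700
step 2 [1y] swap r/2=423/19244: DF=(1 − 423/19244·(0.966700))/(1+423/19244) = 9577/10000 ≈ 0.957700
step 3 [1.5y] bond c/2=9/400: DF=(815911/800000 − 9/400·(0.966700+0.957700))/(1+9/400) = 9551/10000 ≈ 0.955100
step 4 [2y] swap r/2=889/37906: DF=(1 − 889/37906·(0.966700+0.957700+0.955100))/(1+889/37906) = 9111/10000 ≈ 0.911100
step 5 [2.5y] bond c/2=1/32: DF=(41723/40000 − 1/32·(0.966700+0.957700+0.955100+0.911100))/(1+1/32) = 4483/5000 ≈ 0.896600

1 1/2 9667/10000
2 1 9577/10000
3 3/2 9551/10000
4 2 9111/10000
5 5/2 4483/5000
DF(2y) = 9111/10000 ≈ 0.911100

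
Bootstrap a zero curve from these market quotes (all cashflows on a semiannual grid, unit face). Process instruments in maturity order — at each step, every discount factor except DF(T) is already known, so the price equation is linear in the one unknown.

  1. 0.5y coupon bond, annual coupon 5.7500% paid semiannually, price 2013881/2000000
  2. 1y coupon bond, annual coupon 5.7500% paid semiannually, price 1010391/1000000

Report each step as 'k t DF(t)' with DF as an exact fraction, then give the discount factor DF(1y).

step 1 [0.5y] bond c/2=23/800: DF=(2013881/2000000 − 23/800·(0))/(1+23/800) = 2447/2500 ≈ 0.978800
step 2 [1y] bond c/2=23/800: DF=(1010391/1000000 − 23/800·(0.978800))/(1+23/800) = 2387/2500 ≈ 0.954800

1 1/2 2447/2500
2 1 2387/2500
DF(1y) = 2387/2500 ≈ 0.954800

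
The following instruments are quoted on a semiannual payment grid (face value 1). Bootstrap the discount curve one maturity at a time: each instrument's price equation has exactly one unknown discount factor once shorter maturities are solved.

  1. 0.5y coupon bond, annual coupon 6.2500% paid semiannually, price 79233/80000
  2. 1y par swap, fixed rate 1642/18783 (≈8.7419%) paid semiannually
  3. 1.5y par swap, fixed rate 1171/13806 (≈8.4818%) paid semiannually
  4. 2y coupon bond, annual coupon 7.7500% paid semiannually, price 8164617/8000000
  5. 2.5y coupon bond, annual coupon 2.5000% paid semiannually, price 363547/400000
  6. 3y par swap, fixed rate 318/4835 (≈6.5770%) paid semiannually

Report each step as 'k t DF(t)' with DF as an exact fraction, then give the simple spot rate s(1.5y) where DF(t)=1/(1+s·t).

step 1 [0.5y] bond c/2=1/32: DF=(79233/80000 − 1/32·(0))/(1+1/32) = 2401/2500 ≈ 0.960400
step 2 [1y] swap r/2=821/18783: DF=(1 − 821/18783·(0.960400))/(1+821/18783) = 9179/10000 ≈ 0.917900
step 3 [1.5y] swap r/2=1171/27612: DF=(1 − 1171/27612·(0.960400+0.917900))/(1+1171/27612) = 8829/10000 ≈ 0.882900
step 4 [2y] bond c/2=31/800: DF=(8164617/8000000 − 31/800·(0.960400+0.917900+0.882900))/(1+31/800) = 1759/2000 ≈ 0.879500
step 5 [2.5y] bond c/2=1/80: DF=(363547/400000 − 1/80·(0.960400+0.917900+0.882900+0.879500))/(1+1/80) = 8527/10000 ≈ 0.852700
step 6 [3y] swap r/2=159/4835: DF=(1 − 159/4835·(0.960400+0.917900+0.882900+0.879500+0.852700))/(1+159/4835) = 8251/10000 ≈ 0.825100

1 1/2 2401/2500
2 1 9179/10000
3 3/2 8829/10000
4 2 1759/2000
5 5/2 8527/10000
6 3 8251/10000
s(1.5y) = (1/(8829/10000) − 1)/(3/2) = 2342/26487 ≈ 8.8421%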